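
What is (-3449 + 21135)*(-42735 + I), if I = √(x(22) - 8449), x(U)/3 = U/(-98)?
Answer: -755811210 + 17686*I*√414034/7 ≈ -7.5581e+8 + 1.6257e+6*I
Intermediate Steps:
x(U) = -3*U/98 (x(U) = 3*(U/(-98)) = 3*(U*(-1/98)) = 3*(-U/98) = -3*U/98)
I = I*√414034/7 (I = √(-3/98*22 - 8449) = √(-33/49 - 8449) = √(-414034/49) = I*√414034/7 ≈ 91.922*I)
(-3449 + 21135)*(-42735 + I) = (-3449 + 21135)*(-42735 + I*√414034/7) = 17686*(-42735 + I*√414034/7) = -755811210 + 17686*I*√414034/7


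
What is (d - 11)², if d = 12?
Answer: 1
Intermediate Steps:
(d - 11)² = (12 - 11)² = 1² = 1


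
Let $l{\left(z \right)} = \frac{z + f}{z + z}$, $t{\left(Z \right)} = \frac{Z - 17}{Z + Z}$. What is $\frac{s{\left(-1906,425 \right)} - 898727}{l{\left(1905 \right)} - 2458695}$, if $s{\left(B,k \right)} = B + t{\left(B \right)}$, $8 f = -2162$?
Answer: $\frac{13080534188130}{35709391513733} \approx 0.36631$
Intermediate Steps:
$f = - \frac{1081}{4}$ ($f = \frac{1}{8} \left(-2162\right) = - \frac{1081}{4} \approx -270.25$)
$t{\left(Z \right)} = \frac{-17 + Z}{2 Z}$
$s{\left(B,k \right)} = B + \frac{-17 + B}{2 B}$
$l{\left(z \right)} = \frac{- \frac{1081}{4} + z}{2 z}$ ($l{\left(z \right)} = \frac{z - \frac{1081}{4}}{z + z} = \frac{- \frac{1081}{4} + z}{2 z}$)
$\frac{s{\left(-1906,425 \right)} - 898727}{l{\left(1905 \right)} - 2458695} = \frac{\left(\frac{1}{2} - 1906 - \frac{17}{2 \left(-1906\right)}\right) - 898727}{\frac{-1081 + 4 \cdot 1905}{8 \cdot 1905} - 2458695} = \frac{\left(\frac{1}{2} - 1906 - - \frac{17}{3812}\right) - 898727}{\frac{1}{8} \cdot \frac{1}{1905} \left(-1081 + 7620\right) - 2458695} = \frac{\left(\frac{1}{2} - 1906 + \frac{17}{3812}\right) - 898727}{\frac{1}{8} \cdot \frac{1}{1905} \cdot 6539 - 2458695} = \frac{- \frac{7263749}{3812} - 898727}{\frac{6539}{15240} - 2458695} = - \frac{3433211073}{3812 \left(- \frac{37470505261}{15240}\right)} = \left(- \frac{3433211073}{3812}\right) \left(- \frac{15240}{37470505261}\right) = \frac{13080534188130}{35709391513733}$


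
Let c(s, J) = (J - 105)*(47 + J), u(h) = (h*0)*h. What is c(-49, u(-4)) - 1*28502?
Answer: -33437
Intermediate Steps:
u(h) = 0 (u(h) = 0*h = 0)
c(s, J) = (-105 + J)*(47 + J)
c(-49, u(-4)) - 1*28502 = (-4935 + 0² - 58*0) - 1*28502 = (-4935 + 0 + 0) - 28502 = -4935 - 28502 = -33437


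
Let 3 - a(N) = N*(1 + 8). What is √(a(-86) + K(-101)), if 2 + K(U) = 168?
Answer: √943 ≈ 30.708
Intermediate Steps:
K(U) = 166 (K(U) = -2 + 168 = 166)
a(N) = 3 - 9*N (a(N) = 3 - N*(1 + 8) = 3 - N*9 = 3 - 9*N)
√(a(-86) + K(-101)) = √((3 - 9*(-86)) + 166) = √((3 + 774) + 166) = √(777 + 166) = √943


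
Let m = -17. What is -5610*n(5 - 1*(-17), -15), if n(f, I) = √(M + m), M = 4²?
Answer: -5610*I ≈ -5610.0*I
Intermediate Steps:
M = 16
n(f, I) = I (n(f, I) = √(16 - 17) = √(-1) = I)
-5610*n(5 - 1*(-17), -15) = -5610*I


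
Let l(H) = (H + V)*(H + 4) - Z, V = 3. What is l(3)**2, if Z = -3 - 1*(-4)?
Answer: 1681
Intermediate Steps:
Z = 1 (Z = -3 + 4 = 1)
l(H) = -1 + (3 + H)*(4 + H) (l(H) = (H + 3)*(H + 4) - 1*1 = (3 + H)*(4 + H) - 1 = -1 + (3 + H)*(4 + H))
l(3)**2 = (11 + 3**2 + 7*3)**2 = (11 + 9 + 21)**2 = 41**2 = 1681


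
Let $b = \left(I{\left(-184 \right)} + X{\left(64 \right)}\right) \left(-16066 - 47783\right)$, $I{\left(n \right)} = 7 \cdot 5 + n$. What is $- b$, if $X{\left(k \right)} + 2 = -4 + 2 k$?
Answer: $-1723923$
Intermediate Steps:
$X{\left(k \right)} = -6 + 2 k$ ($X{\left(k \right)} = -2 + \left(-4 + 2 k\right) = -6 + 2 k$)
$I{\left(n \right)} = 35 + n$
$b = 1723923$ ($b = \left(\left(35 - 184\right) + \left(-6 + 2 \cdot 64\right)\right) \left(-16066 - 47783\right) = \left(-149 + \left(-6 + 128\right)\right) \left(-63849\right) = \left(-149 + 122\right) \left(-63849\right) = \left(-27\right) \left(-63849\right) = 1723923$)
$- b = \left(-1\right) 1723923 = -1723923$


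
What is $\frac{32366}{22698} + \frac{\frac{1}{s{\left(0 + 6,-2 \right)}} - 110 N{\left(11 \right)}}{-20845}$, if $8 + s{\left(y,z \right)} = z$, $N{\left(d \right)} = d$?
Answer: $\frac{3510680599}{2365699050} \approx 1.484$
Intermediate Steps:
$s{\left(y,z \right)} = -8 + z$
$\frac{32366}{22698} + \frac{\frac{1}{s{\left(0 + 6,-2 \right)}} - 110 N{\left(11 \right)}}{-20845} = \frac{32366}{22698} + \frac{\frac{1}{-8 - 2} - 1210}{-20845} = 32366 \cdot \frac{1}{22698} + \left(\frac{1}{-10} - 1210\right) \left(- \frac{1}{20845}\right) = \frac{16183}{11349} + \left(- \frac{1}{10} - 1210\right) \left(- \frac{1}{20845}\right) = \frac{16183}{11349} - - \frac{12101}{208450} = \frac{16183}{11349} + \frac{12101}{208450} = \frac{3510680599}{2365699050}$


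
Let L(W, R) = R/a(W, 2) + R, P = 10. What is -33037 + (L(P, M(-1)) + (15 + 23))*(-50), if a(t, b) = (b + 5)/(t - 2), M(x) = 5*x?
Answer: -240809/7 ≈ -34401.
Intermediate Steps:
a(t, b) = (5 + b)/(-2 + t)
L(W, R) = R + R*(-2/7 + W/7) (L(W, R) = R/(((5 + 2)/(-2 + W))) + R = R/((7/(-2 + W))) + R = R*(-2/7 + W/7) + R = R + R*(-2/7 + W/7))
-33037 + (L(P, M(-1)) + (15 + 23))*(-50) = -33037 + ((5*(-1))*(5 + 10)/7 + (15 + 23))*(-50) = -33037 + ((⅐)*(-5)*15 + 38)*(-50) = -33037 + (-75/7 + 38)*(-50) = -33037 + (191/7)*(-50) = -33037 - 9550/7 = -240809/7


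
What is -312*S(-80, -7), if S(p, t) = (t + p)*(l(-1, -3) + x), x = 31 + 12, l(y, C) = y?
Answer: 1140048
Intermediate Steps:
x = 43
S(p, t) = 42*p + 42*t (S(p, t) = (t + p)*(-1 + 43) = (p + t)*42 = 42*p + 42*t)
-312*S(-80, -7) = -312*(42*(-80) + 42*(-7)) = -312*(-3360 - 294) = -312*(-3654) = 1140048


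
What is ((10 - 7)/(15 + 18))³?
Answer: 1/1331 ≈ 0.00075131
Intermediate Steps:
((10 - 7)/(15 + 18))³ = (3/33)³ = (3*(1/33))³ = (1/11)³ = 1/1331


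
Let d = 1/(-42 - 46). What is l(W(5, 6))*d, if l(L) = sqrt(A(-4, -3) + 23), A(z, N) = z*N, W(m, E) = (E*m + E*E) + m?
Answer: -sqrt(35)/88 ≈ -0.067228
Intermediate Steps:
W(m, E) = m + E**2 + E*m (W(m, E) = (E*m + E**2) + m = (E**2 + E*m) + m = m + E**2 + E*m)
A(z, N) = N*z
l(L) = sqrt(35) (l(L) = sqrt(-3*(-4) + 23) = sqrt(12 + 23) = sqrt(35))
d = -1/88 (d = 1/(-88) = -1/88 ≈ -0.011364)
l(W(5, 6))*d = sqrt(35)*(-1/88) = -sqrt(35)/88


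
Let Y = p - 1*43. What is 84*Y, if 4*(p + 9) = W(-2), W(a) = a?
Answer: -4410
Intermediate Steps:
p = -19/2 (p = -9 + (¼)*(-2) = -9 - ½ = -19/2 ≈ -9.5000)
Y = -105/2 (Y = -19/2 - 1*43 = -19/2 - 43 = -105/2 ≈ -52.500)
84*Y = 84*(-105/2) = -4410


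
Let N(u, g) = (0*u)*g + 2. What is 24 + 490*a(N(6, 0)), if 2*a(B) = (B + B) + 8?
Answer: 2964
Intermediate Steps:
N(u, g) = 2 (N(u, g) = 0*g + 2 = 0 + 2 = 2)
a(B) = 4 + B (a(B) = ((B + B) + 8)/2 = (2*B + 8)/2 = (8 + 2*B)/2 = 4 + B)
24 + 490*a(N(6, 0)) = 24 + 490*(4 + 2) = 24 + 490*6 = 24 + 2940 = 2964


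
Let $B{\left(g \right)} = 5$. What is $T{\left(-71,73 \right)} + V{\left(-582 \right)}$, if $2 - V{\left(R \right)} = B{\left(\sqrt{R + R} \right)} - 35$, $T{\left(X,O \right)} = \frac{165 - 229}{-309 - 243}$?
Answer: $\frac{2216}{69} \approx 32.116$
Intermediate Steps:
$T{\left(X,O \right)} = \frac{8}{69}$ ($T{\left(X,O \right)} = - \frac{64}{-552} = \left(-64\right) \left(- \frac{1}{552}\right) = \frac{8}{69}$)
$V{\left(R \right)} = 32$ ($V{\left(R \right)} = 2 - \left(5 - 35\right) = 2 - -30 = 2 + 30 = 32$)
$T{\left(-71,73 \right)} + V{\left(-582 \right)} = \frac{8}{69} + 32 = \frac{2216}{69}$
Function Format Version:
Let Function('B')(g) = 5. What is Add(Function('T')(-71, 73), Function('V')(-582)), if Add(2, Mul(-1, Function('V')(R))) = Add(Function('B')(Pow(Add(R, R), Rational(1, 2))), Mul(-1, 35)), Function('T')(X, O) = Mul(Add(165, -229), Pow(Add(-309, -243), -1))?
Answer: Rational(2216, 69) ≈ 32.116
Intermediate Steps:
Function('T')(X, O) = Rational(8, 69) (Function('T')(X, O) = Mul(-64, Pow(-552, -1)) = Mul(-64, Rational(-1, 552)) = Rational(8, 69))
Function('V')(R) = 32 (Function('V')(R) = Add(2, Mul(-1, Add(5, Mul(-1, 35)))) = Add(2, Mul(-1, Add(5, -35))) = Add(2, Mul(-1, -30)) = Add(2, 30) = 32)
Add(Function('T')(-71, 73), Function('V')(-582)) = Add(Rational(8, 69), 32) = Rational(2216, 69)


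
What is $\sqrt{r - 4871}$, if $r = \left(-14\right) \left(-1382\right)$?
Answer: $\sqrt{14477} \approx 120.32$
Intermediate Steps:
$r = 19348$
$\sqrt{r - 4871} = \sqrt{19348 - 4871} = \sqrt{14477}$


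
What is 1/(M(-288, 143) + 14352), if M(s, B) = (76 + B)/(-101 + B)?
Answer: 14/201001 ≈ 6.9651e-5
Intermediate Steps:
M(s, B) = (76 + B)/(-101 + B)
1/(M(-288, 143) + 14352) = 1/((76 + 143)/(-101 + 143) + 14352) = 1/(219/42 + 14352) = 1/((1/42)*219 + 14352) = 1/(73/14 + 14352) = 1/(201001/14) = 14/201001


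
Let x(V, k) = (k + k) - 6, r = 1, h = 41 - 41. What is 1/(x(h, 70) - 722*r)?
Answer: -1/588 ≈ -0.0017007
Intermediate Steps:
h = 0
x(V, k) = -6 + 2*k (x(V, k) = 2*k - 6 = -6 + 2*k)
1/(x(h, 70) - 722*r) = 1/((-6 + 2*70) - 722*1) = 1/((-6 + 140) - 722) = 1/(134 - 722) = 1/(-588) = -1/588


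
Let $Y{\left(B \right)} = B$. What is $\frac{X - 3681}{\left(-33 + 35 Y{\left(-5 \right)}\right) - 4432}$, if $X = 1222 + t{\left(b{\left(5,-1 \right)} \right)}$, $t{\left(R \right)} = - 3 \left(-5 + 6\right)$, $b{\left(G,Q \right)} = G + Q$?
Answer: $\frac{1231}{2320} \approx 0.5306$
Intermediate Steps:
$t{\left(R \right)} = -3$ ($t{\left(R \right)} = \left(-3\right) 1 = -3$)
$X = 1219$ ($X = 1222 - 3 = 1219$)
$\frac{X - 3681}{\left(-33 + 35 Y{\left(-5 \right)}\right) - 4432} = \frac{1219 - 3681}{\left(-33 + 35 \left(-5\right)\right) - 4432} = - \frac{2462}{\left(-33 - 175\right) - 4432} = - \frac{2462}{-208 - 4432} = - \frac{2462}{-4640} = \left(-2462\right) \left(- \frac{1}{4640}\right) = \frac{1231}{2320}$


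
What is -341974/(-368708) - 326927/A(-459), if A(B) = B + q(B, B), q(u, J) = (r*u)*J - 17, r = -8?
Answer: 10251217269/9141377444 ≈ 1.1214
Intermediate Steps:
q(u, J) = -17 - 8*J*u (q(u, J) = (-8*u)*J - 17 = -8*J*u - 17 = -17 - 8*J*u)
A(B) = -17 + B - 8*B**2 (A(B) = B + (-17 - 8*B*B) = B + (-17 - 8*B**2) = -17 + B - 8*B**2)
-341974/(-368708) - 326927/A(-459) = -341974/(-368708) - 326927/(-17 - 459 - 8*(-459)**2) = -341974*(-1/368708) - 326927/(-17 - 459 - 8*210681) = 170987/184354 - 326927/(-17 - 459 - 1685448) = 170987/184354 - 326927/(-1685924) = 170987/184354 - 326927*(-1/1685924) = 170987/184354 + 19231/99172 = 10251217269/9141377444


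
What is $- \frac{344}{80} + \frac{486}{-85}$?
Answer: $- \frac{1703}{170} \approx -10.018$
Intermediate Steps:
$- \frac{344}{80} + \frac{486}{-85} = \left(-344\right) \frac{1}{80} + 486 \left(- \frac{1}{85}\right) = - \frac{43}{10} - \frac{486}{85} = - \frac{1703}{170}$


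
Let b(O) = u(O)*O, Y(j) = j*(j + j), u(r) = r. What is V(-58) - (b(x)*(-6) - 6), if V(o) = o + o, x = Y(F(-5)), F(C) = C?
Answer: 14890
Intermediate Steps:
Y(j) = 2*j**2 (Y(j) = j*(2*j) = 2*j**2)
x = 50 (x = 2*(-5)**2 = 2*25 = 50)
b(O) = O**2 (b(O) = O*O = O**2)
V(o) = 2*o
V(-58) - (b(x)*(-6) - 6) = 2*(-58) - (50**2*(-6) - 6) = -116 - (2500*(-6) - 6) = -116 - (-15000 - 6) = -116 - 1*(-15006) = -116 + 15006 = 14890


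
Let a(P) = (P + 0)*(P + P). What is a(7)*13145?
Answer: 1288210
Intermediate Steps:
a(P) = 2*P² (a(P) = P*(2*P) = 2*P²)
a(7)*13145 = (2*7²)*13145 = (2*49)*13145 = 98*13145 = 1288210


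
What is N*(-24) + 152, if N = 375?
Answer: -8848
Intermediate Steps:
N*(-24) + 152 = 375*(-24) + 152 = -9000 + 152 = -8848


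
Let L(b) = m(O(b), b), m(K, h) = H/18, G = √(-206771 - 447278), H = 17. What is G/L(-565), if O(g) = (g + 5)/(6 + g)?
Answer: 18*I*√654049/17 ≈ 856.31*I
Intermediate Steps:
G = I*√654049 (G = √(-654049) = I*√654049 ≈ 808.73*I)
O(g) = (5 + g)/(6 + g)
m(K, h) = 17/18
L(b) = 17/18
G/L(-565) = (I*√654049)/(17/18) = (I*√654049)*(18/17) = 18*I*√654049/17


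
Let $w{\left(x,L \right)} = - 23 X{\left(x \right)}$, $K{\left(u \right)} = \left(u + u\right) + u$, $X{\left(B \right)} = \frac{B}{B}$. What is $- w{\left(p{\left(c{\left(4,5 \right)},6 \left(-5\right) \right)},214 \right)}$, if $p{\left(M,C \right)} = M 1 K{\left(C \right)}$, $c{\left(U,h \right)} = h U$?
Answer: $23$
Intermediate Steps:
$X{\left(B \right)} = 1$
$K{\left(u \right)} = 3 u$ ($K{\left(u \right)} = 2 u + u = 3 u$)
$c{\left(U,h \right)} = U h$
$p{\left(M,C \right)} = 3 C M$ ($p{\left(M,C \right)} = M 1 \cdot 3 C = M 3 C = 3 C M$)
$w{\left(x,L \right)} = -23$ ($w{\left(x,L \right)} = \left(-23\right) 1 = -23$)
$- w{\left(p{\left(c{\left(4,5 \right)},6 \left(-5\right) \right)},214 \right)} = \left(-1\right) \left(-23\right) = 23$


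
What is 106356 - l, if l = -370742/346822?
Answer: 18443485687/173411 ≈ 1.0636e+5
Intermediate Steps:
l = -185371/173411 (l = -370742*1/346822 = -185371/173411 ≈ -1.0690)
106356 - l = 106356 - 1*(-185371/173411) = 106356 + 185371/173411 = 18443485687/173411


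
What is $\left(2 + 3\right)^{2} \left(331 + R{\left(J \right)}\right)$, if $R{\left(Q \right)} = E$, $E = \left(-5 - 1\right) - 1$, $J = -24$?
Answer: $8100$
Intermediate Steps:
$E = -7$ ($E = -6 - 1 = -7$)
$R{\left(Q \right)} = -7$
$\left(2 + 3\right)^{2} \left(331 + R{\left(J \right)}\right) = \left(2 + 3\right)^{2} \left(331 - 7\right) = 5^{2} \cdot 324 = 25 \cdot 324 = 8100$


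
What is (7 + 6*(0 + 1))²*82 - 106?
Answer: 13752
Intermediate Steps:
(7 + 6*(0 + 1))²*82 - 106 = (7 + 6*1)²*82 - 106 = (7 + 6)²*82 - 106 = 13²*82 - 106 = 169*82 - 106 = 13858 - 106 = 13752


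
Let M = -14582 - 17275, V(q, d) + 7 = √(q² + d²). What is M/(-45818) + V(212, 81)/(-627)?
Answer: 20295065/28727886 - √51505/627 ≈ 0.34450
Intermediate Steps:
V(q, d) = -7 + √(d² + q²) (V(q, d) = -7 + √(q² + d²) = -7 + √(d² + q²))
M = -31857
M/(-45818) + V(212, 81)/(-627) = -31857/(-45818) + (-7 + √(81² + 212²))/(-627) = -31857*(-1/45818) + (-7 + √(6561 + 44944))*(-1/627) = 31857/45818 + (-7 + √51505)*(-1/627) = 31857/45818 + (7/627 - √51505/627) = 20295065/28727886 - √51505/627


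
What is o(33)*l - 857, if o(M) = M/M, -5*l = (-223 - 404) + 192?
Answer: -770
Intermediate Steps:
l = 87 (l = -((-223 - 404) + 192)/5 = -(-627 + 192)/5 = -⅕*(-435) = 87)
o(M) = 1
o(33)*l - 857 = 1*87 - 857 = 87 - 857 = -770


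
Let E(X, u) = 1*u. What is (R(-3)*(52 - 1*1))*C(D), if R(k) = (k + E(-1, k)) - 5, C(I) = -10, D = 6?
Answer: 5610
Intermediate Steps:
E(X, u) = u
R(k) = -5 + 2*k (R(k) = (k + k) - 5 = 2*k - 5 = -5 + 2*k)
(R(-3)*(52 - 1*1))*C(D) = ((-5 + 2*(-3))*(52 - 1*1))*(-10) = ((-5 - 6)*(52 - 1))*(-10) = -11*51*(-10) = -561*(-10) = 5610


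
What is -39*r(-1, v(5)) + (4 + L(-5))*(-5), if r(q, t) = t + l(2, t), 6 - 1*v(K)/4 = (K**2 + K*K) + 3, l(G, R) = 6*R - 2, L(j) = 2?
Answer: 51372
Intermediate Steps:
l(G, R) = -2 + 6*R
v(K) = 12 - 8*K**2 (v(K) = 24 - 4*((K**2 + K*K) + 3) = 24 - 4*((K**2 + K**2) + 3) = 24 - 4*(2*K**2 + 3) = 24 - 4*(3 + 2*K**2) = 24 + (-12 - 8*K**2) = 12 - 8*K**2)
r(q, t) = -2 + 7*t (r(q, t) = t + (-2 + 6*t) = -2 + 7*t)
-39*r(-1, v(5)) + (4 + L(-5))*(-5) = -39*(-2 + 7*(12 - 8*5**2)) + (4 + 2)*(-5) = -39*(-2 + 7*(12 - 8*25)) + 6*(-5) = -39*(-2 + 7*(12 - 200)) - 30 = -39*(-2 + 7*(-188)) - 30 = -39*(-2 - 1316) - 30 = -39*(-1318) - 30 = 51402 - 30 = 51372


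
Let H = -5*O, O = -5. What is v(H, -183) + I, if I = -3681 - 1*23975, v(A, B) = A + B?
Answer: -27814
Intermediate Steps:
H = 25 (H = -5*(-5) = 25)
I = -27656 (I = -3681 - 23975 = -27656)
v(H, -183) + I = (25 - 183) - 27656 = -158 - 27656 = -27814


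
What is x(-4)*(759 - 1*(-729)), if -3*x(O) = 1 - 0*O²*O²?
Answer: -496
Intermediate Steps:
x(O) = -⅓ (x(O) = -(1 - 0*O²*O²)/3 = -(1 - 0*O²)/3 = -(1 - 1*0)/3 = -(1 + 0)/3 = -⅓*1 = -⅓)
x(-4)*(759 - 1*(-729)) = -(759 - 1*(-729))/3 = -(759 + 729)/3 = -⅓*1488 = -496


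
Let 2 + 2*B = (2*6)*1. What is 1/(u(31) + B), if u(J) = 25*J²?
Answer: 1/24030 ≈ 4.1615e-5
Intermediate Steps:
B = 5 (B = -1 + ((2*6)*1)/2 = -1 + (12*1)/2 = -1 + (½)*12 = -1 + 6 = 5)
1/(u(31) + B) = 1/(25*31² + 5) = 1/(25*961 + 5) = 1/(24025 + 5) = 1/24030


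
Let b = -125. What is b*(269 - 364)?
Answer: 11875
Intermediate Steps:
b*(269 - 364) = -125*(269 - 364) = -125*(-95) = 11875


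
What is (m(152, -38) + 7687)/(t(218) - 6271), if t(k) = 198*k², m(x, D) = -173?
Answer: 7514/9403481 ≈ 0.00079907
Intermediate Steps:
(m(152, -38) + 7687)/(t(218) - 6271) = (-173 + 7687)/(198*218² - 6271) = 7514/(198*47524 - 6271) = 7514/(9409752 - 6271) = 7514/9403481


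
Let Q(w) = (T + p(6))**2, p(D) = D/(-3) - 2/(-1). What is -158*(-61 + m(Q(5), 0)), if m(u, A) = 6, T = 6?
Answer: 8690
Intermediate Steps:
p(D) = 2 - D/3 (p(D) = D*(-1/3) - 2*(-1) = -D/3 + 2 = 2 - D/3)
Q(w) = 36 (Q(w) = (6 + (2 - 1/3*6))**2 = (6 + (2 - 2))**2 = (6 + 0)**2 = 6**2 = 36)
-158*(-61 + m(Q(5), 0)) = -158*(-61 + 6) = -158*(-55) = 8690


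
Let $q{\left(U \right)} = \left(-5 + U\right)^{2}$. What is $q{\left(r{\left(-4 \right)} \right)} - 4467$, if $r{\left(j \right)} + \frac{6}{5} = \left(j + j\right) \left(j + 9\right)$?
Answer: $- \frac{58314}{25} \approx -2332.6$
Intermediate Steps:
$r{\left(j \right)} = - \frac{6}{5} + 2 j \left(9 + j\right)$ ($r{\left(j \right)} = - \frac{6}{5} + \left(j + j\right) \left(j + 9\right) = - \frac{6}{5} + 2 j \left(9 + j\right)$)
$q{\left(r{\left(-4 \right)} \right)} - 4467 = \left(-5 + \left(- \frac{6}{5} + 2 \left(-4\right)^{2} + 18 \left(-4\right)\right)\right)^{2} - 4467 = \left(-5 - \frac{206}{5}\right)^{2} - 4467 = \left(- \frac{231}{5}\right)^{2} - 4467 = \frac{53361}{25} - 4467 = - \frac{58314}{25}$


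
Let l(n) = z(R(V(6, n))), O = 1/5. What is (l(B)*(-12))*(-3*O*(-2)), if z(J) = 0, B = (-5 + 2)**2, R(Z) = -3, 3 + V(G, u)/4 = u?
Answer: 0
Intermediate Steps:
V(G, u) = -12 + 4*u
O = 1/5 ≈ 0.20000
B = 9 (B = (-3)**2 = 9)
l(n) = 0
(l(B)*(-12))*(-3*O*(-2)) = (0*(-12))*(-3*1/5*(-2)) = 0*(-3/5*(-2)) = 0*(6/5) = 0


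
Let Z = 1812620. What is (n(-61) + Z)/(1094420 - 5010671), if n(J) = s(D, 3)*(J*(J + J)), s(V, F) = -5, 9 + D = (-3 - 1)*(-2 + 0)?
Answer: -1775410/3916251 ≈ -0.45334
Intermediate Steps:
D = -1 (D = -9 + (-3 - 1)*(-2 + 0) = -9 - 4*(-2) = -9 + 8 = -1)
n(J) = -10*J**2 (n(J) = -5*J*(J + J) = -5*J*2*J = -10*J**2)
(n(-61) + Z)/(1094420 - 5010671) = (-10*(-61)**2 + 1812620)/(1094420 - 5010671) = (-10*3721 + 1812620)/(-3916251) = (-37210 + 1812620)*(-1/3916251) = 1775410*(-1/3916251) = -1775410/3916251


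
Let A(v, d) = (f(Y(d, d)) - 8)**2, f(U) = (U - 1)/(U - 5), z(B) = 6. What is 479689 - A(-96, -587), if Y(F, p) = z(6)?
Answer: 479680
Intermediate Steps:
Y(F, p) = 6
f(U) = (-1 + U)/(-5 + U)
A(v, d) = 9 (A(v, d) = ((-1 + 6)/(-5 + 6) - 8)**2 = (5/1 - 8)**2 = (1*5 - 8)**2 = (5 - 8)**2 = (-3)**2 = 9)
479689 - A(-96, -587) = 479689 - 1*9 = 479689 - 9 = 479680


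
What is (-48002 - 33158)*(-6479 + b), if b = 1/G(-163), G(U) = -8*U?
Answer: 85711199175/163 ≈ 5.2584e+8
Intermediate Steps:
b = 1/1304 (b = 1/(-8*(-163)) = 1/1304 ≈ 0.00076687)
(-48002 - 33158)*(-6479 + b) = (-48002 - 33158)*(-6479 + 1/1304) = -81160*(-8448615/1304) = 85711199175/163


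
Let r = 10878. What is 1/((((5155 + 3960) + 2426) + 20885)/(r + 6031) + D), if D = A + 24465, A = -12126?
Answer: 16909/208672577 ≈ 8.1031e-5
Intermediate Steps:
D = 12339 (D = -12126 + 24465 = 12339)
1/((((5155 + 3960) + 2426) + 20885)/(r + 6031) + D) = 1/((((5155 + 3960) + 2426) + 20885)/(10878 + 6031) + 12339) = 1/(((9115 + 2426) + 20885)/16909 + 12339) = 1/((11541 + 20885)*(1/16909) + 12339) = 1/(32426*(1/16909) + 12339) = 1/(32426/16909 + 12339) = 1/(208672577/16909) = 16909/208672577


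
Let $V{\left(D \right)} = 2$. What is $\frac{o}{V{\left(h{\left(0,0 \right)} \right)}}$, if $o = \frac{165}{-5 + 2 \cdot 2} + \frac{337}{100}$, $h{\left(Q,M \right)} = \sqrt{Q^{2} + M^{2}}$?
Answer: $- \frac{16163}{200} \approx -80.815$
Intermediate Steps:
$h{\left(Q,M \right)} = \sqrt{M^{2} + Q^{2}}$
$o = - \frac{16163}{100}$ ($o = \frac{165}{-5 + 4} + 337 \cdot \frac{1}{100} = \frac{165}{-1} + \frac{337}{100} = 165 \left(-1\right) + \frac{337}{100} = -165 + \frac{337}{100} = - \frac{16163}{100} \approx -161.63$)
$\frac{o}{V{\left(h{\left(0,0 \right)} \right)}} = - \frac{16163}{100 \cdot 2} = \left(- \frac{16163}{100}\right) \frac{1}{2} = - \frac{16163}{200}$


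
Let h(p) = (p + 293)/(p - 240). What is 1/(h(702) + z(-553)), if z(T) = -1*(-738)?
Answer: 462/341951 ≈ 0.0013511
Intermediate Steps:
z(T) = 738
h(p) = (293 + p)/(-240 + p)
1/(h(702) + z(-553)) = 1/((293 + 702)/(-240 + 702) + 738) = 1/(995/462 + 738) = 1/(341951/462) = 462/341951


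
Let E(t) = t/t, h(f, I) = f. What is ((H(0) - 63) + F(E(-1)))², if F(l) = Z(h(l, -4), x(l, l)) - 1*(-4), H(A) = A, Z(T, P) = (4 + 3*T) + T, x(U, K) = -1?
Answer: 2601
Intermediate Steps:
Z(T, P) = 4 + 4*T
E(t) = 1
F(l) = 8 + 4*l (F(l) = (4 + 4*l) - 1*(-4) = (4 + 4*l) + 4 = 8 + 4*l)
((H(0) - 63) + F(E(-1)))² = ((0 - 63) + (8 + 4*1))² = (-63 + (8 + 4))² = (-63 + 12)² = (-51)² = 2601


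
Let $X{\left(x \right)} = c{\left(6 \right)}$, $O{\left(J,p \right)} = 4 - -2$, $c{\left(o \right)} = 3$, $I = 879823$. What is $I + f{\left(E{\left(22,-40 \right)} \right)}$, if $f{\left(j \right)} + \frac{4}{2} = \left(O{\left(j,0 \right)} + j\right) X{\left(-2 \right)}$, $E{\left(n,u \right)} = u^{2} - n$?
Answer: $884573$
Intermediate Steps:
$O{\left(J,p \right)} = 6$ ($O{\left(J,p \right)} = 4 + 2 = 6$)
$X{\left(x \right)} = 3$
$f{\left(j \right)} = 16 + 3 j$ ($f{\left(j \right)} = -2 + \left(6 + j\right) 3 = -2 + \left(18 + 3 j\right) = 16 + 3 j$)
$I + f{\left(E{\left(22,-40 \right)} \right)} = 879823 + \left(16 + 3 \left(\left(-40\right)^{2} - 22\right)\right) = 879823 + \left(16 + 3 \left(1600 - 22\right)\right) = 879823 + \left(16 + 3 \cdot 1578\right) = 879823 + \left(16 + 4734\right) = 879823 + 4750 = 884573$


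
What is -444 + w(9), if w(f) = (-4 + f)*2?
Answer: -434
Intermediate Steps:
w(f) = -8 + 2*f
-444 + w(9) = -444 + (-8 + 2*9) = -444 + (-8 + 18) = -444 + 10 = -434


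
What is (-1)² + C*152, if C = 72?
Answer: 10945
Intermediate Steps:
(-1)² + C*152 = (-1)² + 72*152 = 1 + 10944 = 10945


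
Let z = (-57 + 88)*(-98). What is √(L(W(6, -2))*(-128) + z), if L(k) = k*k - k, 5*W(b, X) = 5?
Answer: 7*I*√62 ≈ 55.118*I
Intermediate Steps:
W(b, X) = 1 (W(b, X) = (⅕)*5 = 1)
L(k) = k² - k
z = -3038 (z = 31*(-98) = -3038)
√(L(W(6, -2))*(-128) + z) = √((1*(-1 + 1))*(-128) - 3038) = √((1*0)*(-128) - 3038) = √(0*(-128) - 3038) = √(0 - 3038) = √(-3038) = 7*I*√62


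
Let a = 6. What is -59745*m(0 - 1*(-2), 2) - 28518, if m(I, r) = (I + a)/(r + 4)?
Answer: -108178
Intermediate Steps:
m(I, r) = (6 + I)/(4 + r) (m(I, r) = (I + 6)/(r + 4) = (6 + I)/(4 + r))
-59745*m(0 - 1*(-2), 2) - 28518 = -59745*(6 + (0 - 1*(-2)))/(4 + 2) - 28518 = -59745*(6 + (0 + 2))/6 - 28518 = -59745*(6 + 2)/6 - 28518 = -59745*(⅙)*8 - 28518 = -59745*4/3 - 28518 = -11949*20/3 - 28518 = -79660 - 28518 = -108178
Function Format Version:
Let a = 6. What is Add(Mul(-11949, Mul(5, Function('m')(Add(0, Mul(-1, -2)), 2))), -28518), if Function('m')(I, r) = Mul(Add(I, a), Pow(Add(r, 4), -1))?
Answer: -108178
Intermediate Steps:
Function('m')(I, r) = Mul(Pow(Add(4, r), -1), Add(6, I)) (Function('m')(I, r) = Mul(Add(I, 6), Pow(Add(r, 4), -1)) = Mul(Add(6, I), Pow(Add(4, r), -1)) = Mul(Pow(Add(4, r), -1), Add(6, I)))
Add(Mul(-11949, Mul(5, Function('m')(Add(0, Mul(-1, -2)), 2))), -28518) = Add(Mul(-11949, Mul(5, Mul(Pow(Add(4, 2), -1), Add(6, Add(0, Mul(-1, -2)))))), -28518) = Add(Mul(-11949, Mul(5, Mul(Pow(6, -1), Add(6, Add(0, 2))))), -28518) = Add(Mul(-11949, Mul(5, Mul(Rational(1, 6), Add(6, 2)))), -28518) = Add(Mul(-11949, Mul(5, Mul(Rational(1, 6), 8))), -28518) = Add(Mul(-11949, Mul(5, Rational(4, 3))), -28518) = Add(Mul(-11949, Rational(20, 3)), -28518) = Add(-79660, -28518) = -108178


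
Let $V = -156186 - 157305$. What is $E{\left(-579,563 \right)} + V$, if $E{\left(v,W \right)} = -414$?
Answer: $-313905$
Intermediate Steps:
$V = -313491$
$E{\left(-579,563 \right)} + V = -414 - 313491 = -313905$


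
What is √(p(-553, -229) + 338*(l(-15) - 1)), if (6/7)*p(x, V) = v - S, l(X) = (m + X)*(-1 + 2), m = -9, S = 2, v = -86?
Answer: I*√76974/3 ≈ 92.481*I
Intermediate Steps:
l(X) = -9 + X (l(X) = (-9 + X)*(-1 + 2) = (-9 + X)*1 = -9 + X)
p(x, V) = -308/3 (p(x, V) = 7*(-86 - 1*2)/6 = 7*(-86 - 2)/6 = (7/6)*(-88) = -308/3)
√(p(-553, -229) + 338*(l(-15) - 1)) = √(-308/3 + 338*((-9 - 15) - 1)) = √(-308/3 + 338*(-24 - 1)) = √(-308/3 + 338*(-25)) = √(-308/3 - 8450) = √(-25658/3) = I*√76974/3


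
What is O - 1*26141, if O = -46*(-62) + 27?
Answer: -23262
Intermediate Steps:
O = 2879 (O = 2852 + 27 = 2879)
O - 1*26141 = 2879 - 1*26141 = 2879 - 26141 = -23262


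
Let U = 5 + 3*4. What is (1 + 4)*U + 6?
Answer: 91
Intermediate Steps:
U = 17 (U = 5 + 12 = 17)
(1 + 4)*U + 6 = (1 + 4)*17 + 6 = 5*17 + 6 = 85 + 6 = 91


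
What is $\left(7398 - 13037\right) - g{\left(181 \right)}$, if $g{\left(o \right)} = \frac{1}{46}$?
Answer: $- \frac{259395}{46} \approx -5639.0$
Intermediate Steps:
$g{\left(o \right)} = \frac{1}{46}$
$\left(7398 - 13037\right) - g{\left(181 \right)} = \left(7398 - 13037\right) - \frac{1}{46} = -5639 - \frac{1}{46} = - \frac{259395}{46}$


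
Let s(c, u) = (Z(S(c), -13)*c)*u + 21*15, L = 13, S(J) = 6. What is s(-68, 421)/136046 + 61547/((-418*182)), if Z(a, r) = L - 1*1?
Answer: -17242051979/5174917748 ≈ -3.3319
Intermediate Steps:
Z(a, r) = 12 (Z(a, r) = 13 - 1*1 = 13 - 1 = 12)
s(c, u) = 315 + 12*c*u (s(c, u) = (12*c)*u + 21*15 = 12*c*u + 315 = 315 + 12*c*u)
s(-68, 421)/136046 + 61547/((-418*182)) = (315 + 12*(-68)*421)/136046 + 61547/((-418*182)) = (315 - 343536)*(1/136046) + 61547/(-76076) = -343221*1/136046 + 61547*(-1/76076) = -343221/136046 - 61547/76076 = -17242051979/5174917748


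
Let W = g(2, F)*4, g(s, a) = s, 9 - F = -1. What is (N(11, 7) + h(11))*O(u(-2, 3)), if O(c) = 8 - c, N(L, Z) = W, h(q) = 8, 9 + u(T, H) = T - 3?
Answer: 352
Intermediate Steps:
F = 10 (F = 9 - 1*(-1) = 9 + 1 = 10)
u(T, H) = -12 + T (u(T, H) = -9 + (T - 3) = -9 + (-3 + T) = -12 + T)
W = 8 (W = 2*4 = 8)
N(L, Z) = 8
(N(11, 7) + h(11))*O(u(-2, 3)) = (8 + 8)*(8 - (-12 - 2)) = 16*(8 - 1*(-14)) = 16*(8 + 14) = 16*22 = 352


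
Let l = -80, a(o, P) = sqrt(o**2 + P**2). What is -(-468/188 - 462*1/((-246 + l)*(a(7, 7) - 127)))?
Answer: 307106040/122813491 + 1617*sqrt(2)/2613053 ≈ 2.5015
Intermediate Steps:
a(o, P) = sqrt(P**2 + o**2)
-(-468/188 - 462*1/((-246 + l)*(a(7, 7) - 127))) = -(-468/188 - 462*1/((-246 - 80)*(sqrt(7**2 + 7**2) - 127))) = -(-468*1/188 - 462*(-1/(326*(sqrt(49 + 49) - 127)))) = -(-117/47 - 462*(-1/(326*(sqrt(98) - 127)))) = -(-117/47 - 462*(-1/(326*(7*sqrt(2) - 127)))) = -(-117/47 - 462*(-1/(326*(-127 + 7*sqrt(2))))) = -(-117/47 - 462/(41402 - 2282*sqrt(2))) = 117/47 + 462/(41402 - 2282*sqrt(2))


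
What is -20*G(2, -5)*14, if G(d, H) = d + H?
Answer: 840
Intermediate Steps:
G(d, H) = H + d
-20*G(2, -5)*14 = -20*(-5 + 2)*14 = -20*(-3)*14 = 60*14 = 840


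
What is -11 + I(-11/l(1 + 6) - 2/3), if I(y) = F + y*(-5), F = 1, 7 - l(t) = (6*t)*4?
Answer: -3385/483 ≈ -7.0083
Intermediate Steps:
l(t) = 7 - 24*t (l(t) = 7 - 6*t*4 = 7 - 24*t)
I(y) = 1 - 5*y (I(y) = 1 + y*(-5) = 1 - 5*y)
-11 + I(-11/l(1 + 6) - 2/3) = -11 + (1 - 5*(-11/(7 - 24*(1 + 6)) - 2/3)) = -11 + (1 - 5*(-11/(7 - 24*7) - 2*⅓)) = -11 + (1 - 5*(-11/(7 - 168) - ⅔)) = -11 + (1 - 5*(-11/(-161) - ⅔)) = -11 + (1 - 5*(-11*(-1/161) - ⅔)) = -11 + (1 - 5*(11/161 - ⅔)) = -11 + (1 - 5*(-289/483)) = -11 + (1 + 1445/483) = -11 + 1928/483 = -3385/483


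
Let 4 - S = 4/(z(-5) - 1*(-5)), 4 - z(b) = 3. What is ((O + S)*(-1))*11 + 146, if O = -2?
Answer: 394/3 ≈ 131.33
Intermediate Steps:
z(b) = 1 (z(b) = 4 - 1*3 = 4 - 3 = 1)
S = 10/3 (S = 4 - 4/(1 - 1*(-5)) = 4 - 4/(1 + 5) = 4 - 4/6 = 4 - 1*⅔ = 4 - ⅔ = 10/3 ≈ 3.3333)
((O + S)*(-1))*11 + 146 = ((-2 + 10/3)*(-1))*11 + 146 = ((4/3)*(-1))*11 + 146 = -4/3*11 + 146 = -44/3 + 146 = 394/3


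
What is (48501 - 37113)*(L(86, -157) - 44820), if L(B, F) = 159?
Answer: -508599468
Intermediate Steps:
(48501 - 37113)*(L(86, -157) - 44820) = (48501 - 37113)*(159 - 44820) = 11388*(-44661) = -508599468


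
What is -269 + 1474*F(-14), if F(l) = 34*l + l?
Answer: -722529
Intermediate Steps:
F(l) = 35*l
-269 + 1474*F(-14) = -269 + 1474*(35*(-14)) = -269 + 1474*(-490) = -269 - 722260 = -722529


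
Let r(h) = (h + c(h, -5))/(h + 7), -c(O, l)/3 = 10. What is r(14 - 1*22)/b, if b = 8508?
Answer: 19/4254 ≈ 0.0044664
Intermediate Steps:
c(O, l) = -30 (c(O, l) = -3*10 = -30)
r(h) = (-30 + h)/(7 + h) (r(h) = (h - 30)/(h + 7) = (-30 + h)/(7 + h))
r(14 - 1*22)/b = ((-30 + (14 - 1*22))/(7 + (14 - 1*22)))/8508 = ((-30 + (14 - 22))/(7 + (14 - 22)))*(1/8508) = ((-30 - 8)/(7 - 8))*(1/8508) = (-38/(-1))*(1/8508) = -1*(-38)*(1/8508) = 38*(1/8508) = 19/4254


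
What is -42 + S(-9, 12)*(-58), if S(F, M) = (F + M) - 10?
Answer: 364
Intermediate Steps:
S(F, M) = -10 + F + M
-42 + S(-9, 12)*(-58) = -42 + (-10 - 9 + 12)*(-58) = -42 - 7*(-58) = -42 + 406 = 364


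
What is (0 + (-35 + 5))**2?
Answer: 900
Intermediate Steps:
(0 + (-35 + 5))**2 = (0 - 30)**2 = (-30)**2 = 900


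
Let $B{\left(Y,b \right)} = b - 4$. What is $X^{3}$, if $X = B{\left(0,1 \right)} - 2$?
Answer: $-125$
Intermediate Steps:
$B{\left(Y,b \right)} = -4 + b$ ($B{\left(Y,b \right)} = b - 4 = -4 + b$)
$X = -5$ ($X = \left(-4 + 1\right) - 2 = -3 - 2 = -5$)
$X^{3} = \left(-5\right)^{3} = -125$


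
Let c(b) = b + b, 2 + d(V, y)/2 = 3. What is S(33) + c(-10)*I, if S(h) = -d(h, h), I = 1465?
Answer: -29302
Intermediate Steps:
d(V, y) = 2 (d(V, y) = -4 + 2*3 = -4 + 6 = 2)
c(b) = 2*b
S(h) = -2 (S(h) = -1*2 = -2)
S(33) + c(-10)*I = -2 + (2*(-10))*1465 = -2 - 20*1465 = -2 - 29300 = -29302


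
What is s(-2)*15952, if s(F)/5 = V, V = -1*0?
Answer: 0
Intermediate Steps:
V = 0
s(F) = 0 (s(F) = 5*0 = 0)
s(-2)*15952 = 0*15952 = 0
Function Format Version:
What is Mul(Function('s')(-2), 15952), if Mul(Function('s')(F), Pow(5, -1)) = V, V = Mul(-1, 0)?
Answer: 0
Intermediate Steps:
V = 0
Function('s')(F) = 0 (Function('s')(F) = Mul(5, 0) = 0)
Mul(Function('s')(-2), 15952) = Mul(0, 15952) = 0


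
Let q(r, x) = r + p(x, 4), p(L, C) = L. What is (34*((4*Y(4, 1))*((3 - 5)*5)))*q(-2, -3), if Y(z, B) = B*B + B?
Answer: 13600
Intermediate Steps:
q(r, x) = r + x
Y(z, B) = B + B² (Y(z, B) = B² + B = B + B²)
(34*((4*Y(4, 1))*((3 - 5)*5)))*q(-2, -3) = (34*((4*(1*(1 + 1)))*((3 - 5)*5)))*(-2 - 3) = (34*((4*(1*2))*(-2*5)))*(-5) = (34*((4*2)*(-10)))*(-5) = (34*(8*(-10)))*(-5) = (34*(-80))*(-5) = -2720*(-5) = 13600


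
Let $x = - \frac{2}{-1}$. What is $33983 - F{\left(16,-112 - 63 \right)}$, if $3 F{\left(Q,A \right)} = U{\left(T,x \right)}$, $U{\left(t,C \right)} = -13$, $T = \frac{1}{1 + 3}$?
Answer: $\frac{101962}{3} \approx 33987.0$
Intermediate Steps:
$T = \frac{1}{4} \approx 0.25$
$x = 2$ ($x = \left(-2\right) \left(-1\right) = 2$)
$F{\left(Q,A \right)} = - \frac{13}{3}$ ($F{\left(Q,A \right)} = \frac{1}{3} \left(-13\right) = - \frac{13}{3}$)
$33983 - F{\left(16,-112 - 63 \right)} = 33983 - - \frac{13}{3} = 33983 + \frac{13}{3} = \frac{101962}{3}$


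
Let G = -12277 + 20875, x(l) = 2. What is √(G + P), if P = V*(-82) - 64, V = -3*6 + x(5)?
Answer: 3*√1094 ≈ 99.227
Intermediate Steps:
V = -16 (V = -3*6 + 2 = -18 + 2 = -16)
P = 1248 (P = -16*(-82) - 64 = 1312 - 64 = 1248)
G = 8598
√(G + P) = √(8598 + 1248) = √9846 = 3*√1094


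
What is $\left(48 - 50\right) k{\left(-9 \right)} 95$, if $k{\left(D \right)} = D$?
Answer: $1710$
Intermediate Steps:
$\left(48 - 50\right) k{\left(-9 \right)} 95 = \left(48 - 50\right) \left(-9\right) 95 = \left(-2\right) \left(-9\right) 95 = 18 \cdot 95 = 1710$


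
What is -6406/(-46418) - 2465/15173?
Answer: -8611066/352150157 ≈ -0.024453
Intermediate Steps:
-6406/(-46418) - 2465/15173 = -6406*(-1/46418) - 2465*1/15173 = 3203/23209 - 2465/15173 = -8611066/352150157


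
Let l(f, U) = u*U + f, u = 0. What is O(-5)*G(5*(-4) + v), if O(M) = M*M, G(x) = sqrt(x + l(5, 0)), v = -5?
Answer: 50*I*sqrt(5) ≈ 111.8*I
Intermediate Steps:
l(f, U) = f (l(f, U) = 0*U + f = 0 + f = f)
G(x) = sqrt(5 + x) (G(x) = sqrt(x + 5) = sqrt(5 + x))
O(M) = M**2
O(-5)*G(5*(-4) + v) = (-5)**2*sqrt(5 + (5*(-4) - 5)) = 25*sqrt(5 + (-20 - 5)) = 25*sqrt(5 - 25) = 25*sqrt(-20) = 25*(2*I*sqrt(5)) = 50*I*sqrt(5)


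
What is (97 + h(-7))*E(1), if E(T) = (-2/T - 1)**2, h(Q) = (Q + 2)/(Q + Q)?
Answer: 12267/14 ≈ 876.21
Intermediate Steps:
h(Q) = (2 + Q)/(2*Q) (h(Q) = (2 + Q)/((2*Q)) = (2 + Q)*(1/(2*Q)) = (2 + Q)/(2*Q))
E(T) = (-1 - 2/T)**2
(97 + h(-7))*E(1) = (97 + (1/2)*(2 - 7)/(-7))*((2 + 1)**2/1**2) = (97 + (1/2)*(-1/7)*(-5))*(1*3**2) = (97 + 5/14)*(1*9) = (1363/14)*9 = 12267/14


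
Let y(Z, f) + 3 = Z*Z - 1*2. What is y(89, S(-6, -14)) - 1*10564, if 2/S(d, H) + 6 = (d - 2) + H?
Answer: -2648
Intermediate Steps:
S(d, H) = 2/(-8 + H + d) (S(d, H) = 2/(-6 + ((d - 2) + H)) = 2/(-6 + ((-2 + d) + H)) = 2/(-6 + (-2 + H + d)) = 2/(-8 + H + d))
y(Z, f) = -5 + Z**2 (y(Z, f) = -3 + (Z*Z - 1*2) = -3 + (Z**2 - 2) = -3 + (-2 + Z**2) = -5 + Z**2)
y(89, S(-6, -14)) - 1*10564 = (-5 + 89**2) - 1*10564 = (-5 + 7921) - 10564 = 7916 - 10564 = -2648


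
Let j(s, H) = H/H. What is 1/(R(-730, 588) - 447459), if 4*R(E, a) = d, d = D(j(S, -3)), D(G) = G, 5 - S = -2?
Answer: -4/1789835 ≈ -2.2348e-6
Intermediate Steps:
S = 7 (S = 5 - 1*(-2) = 5 + 2 = 7)
j(s, H) = 1
d = 1
R(E, a) = ¼ (R(E, a) = (¼)*1 = ¼)
1/(R(-730, 588) - 447459) = 1/(¼ - 447459) = 1/(-1789835/4) = -4/1789835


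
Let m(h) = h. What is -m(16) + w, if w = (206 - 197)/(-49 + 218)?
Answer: -2695/169 ≈ -15.947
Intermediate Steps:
w = 9/169 ≈ 0.053254
-m(16) + w = -1*16 + 9/169 = -16 + 9/169 = -2695/169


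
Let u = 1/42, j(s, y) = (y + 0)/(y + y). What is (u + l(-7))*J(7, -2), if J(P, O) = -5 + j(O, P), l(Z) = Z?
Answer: 879/28 ≈ 31.393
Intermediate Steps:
j(s, y) = ½ (j(s, y) = y/((2*y)) = y*(1/(2*y)) = ½)
u = 1/42 ≈ 0.023810
J(P, O) = -9/2 (J(P, O) = -5 + ½ = -9/2)
(u + l(-7))*J(7, -2) = (1/42 - 7)*(-9/2) = -293/42*(-9/2) = 879/28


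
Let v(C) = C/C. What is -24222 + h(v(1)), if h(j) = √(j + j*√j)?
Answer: -24222 + √2 ≈ -24221.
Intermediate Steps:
v(C) = 1
h(j) = √(j + j^(3/2))
-24222 + h(v(1)) = -24222 + √(1 + 1^(3/2)) = -24222 + √(1 + 1) = -24222 + √2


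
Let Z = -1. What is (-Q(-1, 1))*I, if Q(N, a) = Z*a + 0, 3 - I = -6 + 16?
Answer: -7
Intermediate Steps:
I = -7 (I = 3 - (-6 + 16) = 3 - 1*10 = 3 - 10 = -7)
Q(N, a) = -a (Q(N, a) = -a + 0 = -a)
(-Q(-1, 1))*I = -(-1)*(-7) = -1*(-1)*(-7) = 1*(-7) = -7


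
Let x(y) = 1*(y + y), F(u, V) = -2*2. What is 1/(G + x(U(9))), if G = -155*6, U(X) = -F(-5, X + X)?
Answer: -1/922 ≈ -0.0010846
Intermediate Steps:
F(u, V) = -4
U(X) = 4 (U(X) = -1*(-4) = 4)
G = -930
x(y) = 2*y (x(y) = 1*(2*y) = 2*y)
1/(G + x(U(9))) = 1/(-930 + 2*4) = 1/(-930 + 8) = 1/(-922) = -1/922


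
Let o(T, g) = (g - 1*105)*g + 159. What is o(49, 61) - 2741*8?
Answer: -24453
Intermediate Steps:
o(T, g) = 159 + g*(-105 + g) (o(T, g) = (g - 105)*g + 159 = (-105 + g)*g + 159 = g*(-105 + g) + 159 = 159 + g*(-105 + g))
o(49, 61) - 2741*8 = (159 + 61² - 105*61) - 2741*8 = (159 + 3721 - 6405) - 21928 = -2525 - 21928 = -24453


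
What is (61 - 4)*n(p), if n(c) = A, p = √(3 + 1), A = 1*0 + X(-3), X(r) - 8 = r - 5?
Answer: 0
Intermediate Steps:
X(r) = 3 + r (X(r) = 8 + (r - 5) = 8 + (-5 + r) = 3 + r)
A = 0 (A = 1*0 + (3 - 3) = 0 + 0 = 0)
p = 2 (p = √4 = 2)
n(c) = 0
(61 - 4)*n(p) = (61 - 4)*0 = 57*0 = 0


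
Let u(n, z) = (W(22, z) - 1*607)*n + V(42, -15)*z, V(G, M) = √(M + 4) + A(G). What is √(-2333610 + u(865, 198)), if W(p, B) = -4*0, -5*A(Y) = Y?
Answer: √(-71508205 + 4950*I*√11)/5 ≈ 0.19414 + 1691.3*I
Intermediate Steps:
A(Y) = -Y/5
W(p, B) = 0
V(G, M) = √(4 + M) - G/5 (V(G, M) = √(M + 4) - G/5 = √(4 + M) - G/5)
u(n, z) = -607*n + z*(-42/5 + I*√11) (u(n, z) = (0 - 1*607)*n + (√(4 - 15) - ⅕*42)*z = (0 - 607)*n + (√(-11) - 42/5)*z = -607*n + (I*√11 - 42/5)*z = -607*n + (-42/5 + I*√11)*z = -607*n + z*(-42/5 + I*√11))
√(-2333610 + u(865, 198)) = √(-2333610 + (-607*865 - 42/5*198 + I*198*√11)) = √(-2333610 + (-525055 - 8316/5 + 198*I*√11)) = √(-2333610 + (-2633591/5 + 198*I*√11)) = √(-14301641/5 + 198*I*√11)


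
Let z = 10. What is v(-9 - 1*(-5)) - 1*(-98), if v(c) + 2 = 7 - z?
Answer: 93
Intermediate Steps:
v(c) = -5 (v(c) = -2 + (7 - 1*10) = -2 + (7 - 10) = -2 - 3 = -5)
v(-9 - 1*(-5)) - 1*(-98) = -5 - 1*(-98) = -5 + 98 = 93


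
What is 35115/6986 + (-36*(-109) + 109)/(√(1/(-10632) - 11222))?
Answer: 35115/6986 - 8066*I*√17928210/897085 ≈ 5.0265 - 38.071*I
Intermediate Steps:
35115/6986 + (-36*(-109) + 109)/(√(1/(-10632) - 11222)) = 35115*(1/6986) + (3924 + 109)/(√(-1/10632 - 11222)) = 35115/6986 + 4033/(√(-119312305/10632)) = 35115/6986 + 4033/((133*I*√17928210/5316)) = 35115/6986 + 4033*(-2*I*√17928210/897085) = 35115/6986 - 8066*I*√17928210/897085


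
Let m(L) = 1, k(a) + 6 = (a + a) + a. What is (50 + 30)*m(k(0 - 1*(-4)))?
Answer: 80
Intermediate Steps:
k(a) = -6 + 3*a (k(a) = -6 + ((a + a) + a) = -6 + (2*a + a) = -6 + 3*a)
(50 + 30)*m(k(0 - 1*(-4))) = (50 + 30)*1 = 80*1 = 80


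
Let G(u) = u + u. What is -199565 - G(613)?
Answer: -200791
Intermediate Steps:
G(u) = 2*u
-199565 - G(613) = -199565 - 2*613 = -199565 - 1*1226 = -199565 - 1226 = -200791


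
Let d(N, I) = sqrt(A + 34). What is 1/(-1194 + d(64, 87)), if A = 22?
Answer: -597/712790 - sqrt(14)/712790 ≈ -0.00084280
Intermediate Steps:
d(N, I) = 2*sqrt(14) (d(N, I) = sqrt(22 + 34) = sqrt(56) = 2*sqrt(14))
1/(-1194 + d(64, 87)) = 1/(-1194 + 2*sqrt(14))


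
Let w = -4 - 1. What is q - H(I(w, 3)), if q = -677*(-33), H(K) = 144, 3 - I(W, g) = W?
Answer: 22197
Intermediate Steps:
w = -5
I(W, g) = 3 - W
q = 22341
q - H(I(w, 3)) = 22341 - 1*144 = 22341 - 144 = 22197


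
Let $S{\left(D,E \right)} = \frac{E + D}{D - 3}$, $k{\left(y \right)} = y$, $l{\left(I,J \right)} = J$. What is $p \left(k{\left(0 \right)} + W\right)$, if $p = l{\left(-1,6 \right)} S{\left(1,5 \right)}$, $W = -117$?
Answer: $2106$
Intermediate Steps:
$S{\left(D,E \right)} = \frac{D + E}{-3 + D}$
$p = -18$ ($p = 6 \frac{1 + 5}{-3 + 1} = 6 \frac{1}{-2} \cdot 6 = 6 \left(\left(- \frac{1}{2}\right) 6\right) = 6 \left(-3\right) = -18$)
$p \left(k{\left(0 \right)} + W\right) = - 18 \left(0 - 117\right) = \left(-18\right) \left(-117\right) = 2106$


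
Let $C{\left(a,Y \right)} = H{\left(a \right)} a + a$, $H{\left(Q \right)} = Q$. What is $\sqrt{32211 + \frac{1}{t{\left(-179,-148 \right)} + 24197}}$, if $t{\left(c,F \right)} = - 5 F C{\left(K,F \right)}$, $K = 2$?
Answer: $\frac{2 \sqrt{6603881261474}}{28637} \approx 179.47$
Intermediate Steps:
$C{\left(a,Y \right)} = a + a^{2}$ ($C{\left(a,Y \right)} = a a + a = a^{2} + a = a + a^{2}$)
$t{\left(c,F \right)} = - 30 F$ ($t{\left(c,F \right)} = - 5 F 2 \left(1 + 2\right) = - 5 F 2 \cdot 3 = - 5 F 6 = - 30 F$)
$\sqrt{32211 + \frac{1}{t{\left(-179,-148 \right)} + 24197}} = \sqrt{32211 + \frac{1}{\left(-30\right) \left(-148\right) + 24197}} = \sqrt{32211 + \frac{1}{4440 + 24197}} = \sqrt{32211 + \frac{1}{28637}} = \sqrt{\frac{922426408}{28637}} = \frac{2 \sqrt{6603881261474}}{28637}$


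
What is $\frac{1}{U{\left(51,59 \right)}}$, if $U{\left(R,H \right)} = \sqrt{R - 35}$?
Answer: $\frac{1}{4} \approx 0.25$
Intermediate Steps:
$U{\left(R,H \right)} = \sqrt{-35 + R}$
$\frac{1}{U{\left(51,59 \right)}} = \frac{1}{\sqrt{-35 + 51}} = \frac{1}{\sqrt{16}} = \frac{1}{4}$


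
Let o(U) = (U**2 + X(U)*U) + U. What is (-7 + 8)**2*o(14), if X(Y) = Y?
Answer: 406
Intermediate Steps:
o(U) = U + 2*U**2 (o(U) = (U**2 + U*U) + U = (U**2 + U**2) + U = 2*U**2 + U = U + 2*U**2)
(-7 + 8)**2*o(14) = (-7 + 8)**2*(14*(1 + 2*14)) = 1**2*(14*(1 + 28)) = 1*(14*29) = 1*406 = 406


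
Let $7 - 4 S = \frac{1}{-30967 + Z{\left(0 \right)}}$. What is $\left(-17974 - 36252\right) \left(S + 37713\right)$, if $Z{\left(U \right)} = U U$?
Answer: $- \frac{63331232090951}{30967} \approx -2.0451 \cdot 10^{9}$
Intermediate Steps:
$Z{\left(U \right)} = U^{2}$
$S = \frac{108385}{61934}$ ($S = \frac{7}{4} - \frac{1}{4 \left(-30967 + 0^{2}\right)} = \frac{7}{4} - \frac{1}{4 \left(-30967 + 0\right)} = \frac{7}{4} - \frac{1}{4 \left(-30967\right)} = \frac{7}{4} - - \frac{1}{123868} = \frac{7}{4} + \frac{1}{123868} = \frac{108385}{61934} \approx 1.75$)
$\left(-17974 - 36252\right) \left(S + 37713\right) = \left(-17974 - 36252\right) \left(\frac{108385}{61934} + 37713\right) = \left(-54226\right) \frac{2335825327}{61934} = - \frac{63331232090951}{30967}$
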